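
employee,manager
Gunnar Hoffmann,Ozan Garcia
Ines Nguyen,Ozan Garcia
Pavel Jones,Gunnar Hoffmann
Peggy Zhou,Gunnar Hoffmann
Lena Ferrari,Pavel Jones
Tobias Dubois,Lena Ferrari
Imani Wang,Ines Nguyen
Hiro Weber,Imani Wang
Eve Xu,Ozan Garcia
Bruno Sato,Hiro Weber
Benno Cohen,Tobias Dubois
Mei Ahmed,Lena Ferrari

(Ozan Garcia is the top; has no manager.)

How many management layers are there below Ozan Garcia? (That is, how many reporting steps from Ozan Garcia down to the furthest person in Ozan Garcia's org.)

The longest chain under Ozan Garcia runs Ozan Garcia → Gunnar Hoffmann → Pavel Jones → Lena Ferrari → Tobias Dubois → Benno Cohen, which is 5 levels below Ozan Garcia.

5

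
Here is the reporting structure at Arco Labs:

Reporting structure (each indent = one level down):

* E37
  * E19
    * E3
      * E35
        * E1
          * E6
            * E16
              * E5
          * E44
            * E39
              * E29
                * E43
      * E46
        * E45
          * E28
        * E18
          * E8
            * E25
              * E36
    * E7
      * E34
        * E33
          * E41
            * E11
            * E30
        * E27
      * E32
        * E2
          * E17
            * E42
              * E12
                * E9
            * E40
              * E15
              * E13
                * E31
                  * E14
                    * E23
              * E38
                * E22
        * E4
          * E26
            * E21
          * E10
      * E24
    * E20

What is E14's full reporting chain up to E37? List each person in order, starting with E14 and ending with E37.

E14 reports to E31. E31 reports to E13. E13 reports to E40. E40 reports to E17. E17 reports to E2. E2 reports to E32. E32 reports to E7. E7 reports to E19. E19 reports to E37. E37 is at the top.

E14 -> E31 -> E13 -> E40 -> E17 -> E2 -> E32 -> E7 -> E19 -> E37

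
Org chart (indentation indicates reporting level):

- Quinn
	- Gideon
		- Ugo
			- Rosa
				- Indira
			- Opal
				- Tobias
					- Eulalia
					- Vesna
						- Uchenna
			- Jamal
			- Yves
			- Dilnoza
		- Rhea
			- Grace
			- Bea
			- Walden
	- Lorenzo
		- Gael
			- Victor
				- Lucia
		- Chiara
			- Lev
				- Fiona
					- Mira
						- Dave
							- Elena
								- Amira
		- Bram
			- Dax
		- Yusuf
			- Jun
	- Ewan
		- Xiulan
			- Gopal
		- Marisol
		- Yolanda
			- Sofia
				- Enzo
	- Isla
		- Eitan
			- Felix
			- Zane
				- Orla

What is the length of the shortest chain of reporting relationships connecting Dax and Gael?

Dax is 2 levels below Lorenzo, and Gael is 1 level below Lorenzo (their lowest common manager). The shortest path runs up from Dax to Lorenzo and back down to Gael: 2 + 1 = 3 links.

3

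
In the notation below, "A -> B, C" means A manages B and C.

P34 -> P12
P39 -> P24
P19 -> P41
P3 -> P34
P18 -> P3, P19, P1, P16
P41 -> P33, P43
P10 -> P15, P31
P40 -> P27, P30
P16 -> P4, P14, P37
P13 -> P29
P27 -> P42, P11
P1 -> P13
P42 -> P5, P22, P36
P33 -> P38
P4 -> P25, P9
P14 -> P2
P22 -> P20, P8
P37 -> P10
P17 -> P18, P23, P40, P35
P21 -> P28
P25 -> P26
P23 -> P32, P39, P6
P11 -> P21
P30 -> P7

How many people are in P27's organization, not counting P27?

P27 directly manages P42, P11. Under P42: P36, P22, P8, P20, P5 (5). Under P11: P21, P28 (2). So P27's organization is 2 direct reports plus everyone under them: 6 + 3 = 9.

9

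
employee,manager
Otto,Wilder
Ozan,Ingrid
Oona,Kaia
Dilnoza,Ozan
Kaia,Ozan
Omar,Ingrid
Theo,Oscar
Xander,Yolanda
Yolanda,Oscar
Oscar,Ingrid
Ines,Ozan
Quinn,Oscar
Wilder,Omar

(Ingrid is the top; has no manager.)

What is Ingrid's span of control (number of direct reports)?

Ingrid directly manages Oscar, Omar, Ozan. That is 3 direct reports.

3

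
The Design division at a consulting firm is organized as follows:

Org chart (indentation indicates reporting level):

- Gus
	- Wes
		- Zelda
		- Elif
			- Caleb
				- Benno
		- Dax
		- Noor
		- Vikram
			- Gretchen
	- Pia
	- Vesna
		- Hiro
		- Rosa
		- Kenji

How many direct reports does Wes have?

Wes directly manages Zelda, Elif, Dax, Noor, Vikram. That is 5 direct reports.

5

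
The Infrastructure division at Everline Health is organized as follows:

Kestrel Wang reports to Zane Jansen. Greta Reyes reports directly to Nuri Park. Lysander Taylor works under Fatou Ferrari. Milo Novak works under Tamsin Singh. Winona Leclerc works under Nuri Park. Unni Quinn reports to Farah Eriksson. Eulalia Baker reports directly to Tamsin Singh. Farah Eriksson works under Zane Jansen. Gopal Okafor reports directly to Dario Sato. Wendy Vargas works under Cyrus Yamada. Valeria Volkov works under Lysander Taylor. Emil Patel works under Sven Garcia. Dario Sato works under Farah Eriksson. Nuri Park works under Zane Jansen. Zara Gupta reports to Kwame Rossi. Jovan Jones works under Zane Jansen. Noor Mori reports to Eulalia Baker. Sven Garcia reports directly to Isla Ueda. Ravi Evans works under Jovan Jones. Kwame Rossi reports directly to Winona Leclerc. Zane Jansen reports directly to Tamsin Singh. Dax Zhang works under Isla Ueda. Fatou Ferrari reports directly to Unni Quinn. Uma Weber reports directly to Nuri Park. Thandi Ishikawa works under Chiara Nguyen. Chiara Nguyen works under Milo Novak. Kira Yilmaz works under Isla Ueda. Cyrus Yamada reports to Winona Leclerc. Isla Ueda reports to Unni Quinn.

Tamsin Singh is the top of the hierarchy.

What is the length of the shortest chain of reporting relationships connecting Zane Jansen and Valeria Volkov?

5

Valeria Volkov is in Zane Jansen's organization: the chain from Valeria Volkov up to Zane Jansen is Valeria Volkov → Lysander Taylor → Fatou Ferrari → Unni Quinn → Farah Eriksson → Zane Jansen, which is 5 links.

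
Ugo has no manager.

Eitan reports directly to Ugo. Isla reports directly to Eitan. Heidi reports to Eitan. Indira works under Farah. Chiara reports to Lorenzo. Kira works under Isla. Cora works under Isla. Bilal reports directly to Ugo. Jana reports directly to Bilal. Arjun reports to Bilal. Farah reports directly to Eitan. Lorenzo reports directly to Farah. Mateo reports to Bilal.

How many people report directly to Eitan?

3

Eitan directly manages Isla, Heidi, Farah. That is 3 direct reports.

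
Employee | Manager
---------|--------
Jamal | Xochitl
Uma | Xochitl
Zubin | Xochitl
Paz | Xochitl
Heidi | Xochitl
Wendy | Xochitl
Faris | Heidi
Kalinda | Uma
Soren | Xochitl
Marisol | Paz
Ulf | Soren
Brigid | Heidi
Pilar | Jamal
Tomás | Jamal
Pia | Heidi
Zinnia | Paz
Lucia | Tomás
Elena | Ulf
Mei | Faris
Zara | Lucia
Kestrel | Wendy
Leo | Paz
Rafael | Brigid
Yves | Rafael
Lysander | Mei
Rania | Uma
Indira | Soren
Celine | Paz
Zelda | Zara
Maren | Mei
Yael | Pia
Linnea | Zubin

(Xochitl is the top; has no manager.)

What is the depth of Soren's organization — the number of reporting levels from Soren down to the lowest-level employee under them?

2

The longest chain under Soren runs Soren → Ulf → Elena, which is 2 levels below Soren.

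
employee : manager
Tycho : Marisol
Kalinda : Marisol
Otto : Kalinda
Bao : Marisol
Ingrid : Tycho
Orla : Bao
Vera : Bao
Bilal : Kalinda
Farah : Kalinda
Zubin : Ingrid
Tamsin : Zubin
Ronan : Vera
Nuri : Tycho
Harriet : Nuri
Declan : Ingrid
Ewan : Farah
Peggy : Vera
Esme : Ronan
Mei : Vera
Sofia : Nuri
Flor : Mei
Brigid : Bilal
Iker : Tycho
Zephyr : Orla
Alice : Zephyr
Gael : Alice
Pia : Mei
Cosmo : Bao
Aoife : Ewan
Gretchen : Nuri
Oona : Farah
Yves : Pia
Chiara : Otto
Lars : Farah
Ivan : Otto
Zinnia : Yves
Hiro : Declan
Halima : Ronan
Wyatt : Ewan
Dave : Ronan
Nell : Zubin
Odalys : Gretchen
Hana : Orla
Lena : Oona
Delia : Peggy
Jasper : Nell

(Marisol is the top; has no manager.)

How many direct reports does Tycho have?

3

Tycho directly manages Ingrid, Nuri, Iker. That is 3 direct reports.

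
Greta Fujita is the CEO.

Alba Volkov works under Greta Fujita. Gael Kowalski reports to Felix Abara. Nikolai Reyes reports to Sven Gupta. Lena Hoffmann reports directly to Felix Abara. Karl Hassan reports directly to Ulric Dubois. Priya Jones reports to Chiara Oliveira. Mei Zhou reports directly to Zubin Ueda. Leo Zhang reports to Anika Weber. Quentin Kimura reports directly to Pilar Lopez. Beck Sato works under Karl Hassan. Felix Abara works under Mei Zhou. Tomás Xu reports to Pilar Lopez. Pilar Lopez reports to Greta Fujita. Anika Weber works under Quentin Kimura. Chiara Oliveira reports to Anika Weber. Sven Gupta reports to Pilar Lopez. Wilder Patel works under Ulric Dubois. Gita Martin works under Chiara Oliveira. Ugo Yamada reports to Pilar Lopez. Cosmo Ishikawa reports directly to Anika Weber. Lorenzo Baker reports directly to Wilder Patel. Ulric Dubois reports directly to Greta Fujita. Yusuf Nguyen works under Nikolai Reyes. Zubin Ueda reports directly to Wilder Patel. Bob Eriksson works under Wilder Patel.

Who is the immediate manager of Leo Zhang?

Leo Zhang reports directly to Anika Weber.

Anika Weber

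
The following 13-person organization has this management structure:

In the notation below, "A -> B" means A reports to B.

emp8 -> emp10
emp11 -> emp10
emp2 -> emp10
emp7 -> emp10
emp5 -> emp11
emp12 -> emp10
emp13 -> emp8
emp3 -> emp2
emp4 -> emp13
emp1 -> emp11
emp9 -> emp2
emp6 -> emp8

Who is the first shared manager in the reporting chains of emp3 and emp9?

emp3's chain of managers is emp2, emp10. emp9's chain of managers is emp2, emp10. The first manager that appears in both chains is emp2.

emp2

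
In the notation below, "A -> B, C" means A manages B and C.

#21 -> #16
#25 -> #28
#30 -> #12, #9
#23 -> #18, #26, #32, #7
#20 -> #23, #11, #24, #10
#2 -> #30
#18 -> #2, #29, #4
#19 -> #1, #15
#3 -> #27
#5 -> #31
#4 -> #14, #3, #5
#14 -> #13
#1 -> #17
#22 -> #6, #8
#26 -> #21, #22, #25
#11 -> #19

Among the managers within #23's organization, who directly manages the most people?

#23

Direct-report counts within #23's organization: #23 has 4; #26 has 3; #25 has 1; #22 has 2; #21 has 1; #18 has 3; #4 has 3; #5 has 1; #3 has 1; #14 has 1; #2 has 1; #30 has 2. The largest is 4, held by #23.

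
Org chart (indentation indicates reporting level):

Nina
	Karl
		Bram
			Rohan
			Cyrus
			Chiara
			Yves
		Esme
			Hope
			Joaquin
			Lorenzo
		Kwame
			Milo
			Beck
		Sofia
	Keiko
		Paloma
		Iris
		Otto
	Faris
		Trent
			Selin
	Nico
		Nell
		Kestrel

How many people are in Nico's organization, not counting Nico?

2

Nico directly manages Nell, Kestrel. Nell has no reports. Kestrel has no reports. So Nico's organization is 2 direct reports plus everyone under them: 1 + 1 = 2.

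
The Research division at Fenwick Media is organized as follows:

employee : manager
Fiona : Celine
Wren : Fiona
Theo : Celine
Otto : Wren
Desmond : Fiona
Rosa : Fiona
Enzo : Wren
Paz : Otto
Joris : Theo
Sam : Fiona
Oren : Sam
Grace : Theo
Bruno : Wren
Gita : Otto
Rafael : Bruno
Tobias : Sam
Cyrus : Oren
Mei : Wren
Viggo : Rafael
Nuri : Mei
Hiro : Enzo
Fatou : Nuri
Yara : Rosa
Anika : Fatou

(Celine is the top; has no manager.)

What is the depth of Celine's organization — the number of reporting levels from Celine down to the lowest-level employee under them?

The longest chain under Celine runs Celine → Fiona → Wren → Mei → Nuri → Fatou → Anika, which is 6 levels below Celine.

6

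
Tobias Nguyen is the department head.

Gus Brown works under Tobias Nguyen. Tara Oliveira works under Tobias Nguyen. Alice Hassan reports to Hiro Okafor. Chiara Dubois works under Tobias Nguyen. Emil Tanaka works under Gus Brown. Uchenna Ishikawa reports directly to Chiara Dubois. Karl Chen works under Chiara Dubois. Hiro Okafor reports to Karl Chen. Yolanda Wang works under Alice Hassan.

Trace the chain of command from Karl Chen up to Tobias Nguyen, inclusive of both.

Karl Chen reports to Chiara Dubois. Chiara Dubois reports to Tobias Nguyen. Tobias Nguyen is at the top.

Karl Chen -> Chiara Dubois -> Tobias Nguyen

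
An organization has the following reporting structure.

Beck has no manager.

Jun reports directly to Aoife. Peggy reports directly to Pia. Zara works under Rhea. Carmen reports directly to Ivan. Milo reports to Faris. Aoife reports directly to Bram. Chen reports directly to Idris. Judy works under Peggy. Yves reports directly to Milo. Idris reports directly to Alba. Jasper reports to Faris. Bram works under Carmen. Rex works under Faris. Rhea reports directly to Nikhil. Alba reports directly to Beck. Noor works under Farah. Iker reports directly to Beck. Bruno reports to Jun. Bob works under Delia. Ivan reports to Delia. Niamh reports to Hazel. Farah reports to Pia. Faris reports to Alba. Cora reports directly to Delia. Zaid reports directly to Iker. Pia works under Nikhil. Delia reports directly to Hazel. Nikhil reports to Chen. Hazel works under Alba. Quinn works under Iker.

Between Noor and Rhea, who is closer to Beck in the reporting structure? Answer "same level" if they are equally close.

Noor is 7 levels below Beck; Rhea is 5. Rhea is higher.

Rhea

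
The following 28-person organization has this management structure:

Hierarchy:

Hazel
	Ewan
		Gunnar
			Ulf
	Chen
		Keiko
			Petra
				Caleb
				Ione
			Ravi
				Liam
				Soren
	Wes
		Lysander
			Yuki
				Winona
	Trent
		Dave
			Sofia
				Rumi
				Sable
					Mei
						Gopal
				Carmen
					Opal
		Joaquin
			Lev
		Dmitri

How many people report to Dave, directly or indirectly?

7

Dave directly manages Sofia. Under Sofia: Carmen, Opal, Sable, Mei, Gopal, Rumi (6). That's 7 in total.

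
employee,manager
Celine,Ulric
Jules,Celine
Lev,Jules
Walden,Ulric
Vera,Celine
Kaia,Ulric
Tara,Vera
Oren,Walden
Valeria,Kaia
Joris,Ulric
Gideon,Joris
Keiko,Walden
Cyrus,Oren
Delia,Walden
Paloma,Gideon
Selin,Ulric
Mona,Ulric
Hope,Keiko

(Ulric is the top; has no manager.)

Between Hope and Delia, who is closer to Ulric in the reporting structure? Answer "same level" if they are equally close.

Delia

Hope is 3 levels below Ulric; Delia is 2. Delia is higher.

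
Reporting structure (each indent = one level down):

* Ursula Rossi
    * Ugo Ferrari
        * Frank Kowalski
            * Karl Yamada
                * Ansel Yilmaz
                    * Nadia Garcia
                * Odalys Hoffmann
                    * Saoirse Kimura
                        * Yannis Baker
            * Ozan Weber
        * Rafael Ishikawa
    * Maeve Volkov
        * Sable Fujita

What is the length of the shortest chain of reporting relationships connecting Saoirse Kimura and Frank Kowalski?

Saoirse Kimura is in Frank Kowalski's organization: the chain from Saoirse Kimura up to Frank Kowalski is Saoirse Kimura → Odalys Hoffmann → Karl Yamada → Frank Kowalski, which is 3 links.

3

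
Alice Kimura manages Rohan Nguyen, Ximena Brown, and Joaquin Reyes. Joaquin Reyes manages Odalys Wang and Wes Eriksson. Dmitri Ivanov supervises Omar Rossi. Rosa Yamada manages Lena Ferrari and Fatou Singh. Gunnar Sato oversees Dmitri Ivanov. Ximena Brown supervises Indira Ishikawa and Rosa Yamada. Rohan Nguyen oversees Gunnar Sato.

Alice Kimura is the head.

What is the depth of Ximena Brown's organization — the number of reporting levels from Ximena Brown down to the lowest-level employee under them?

2

The longest chain under Ximena Brown runs Ximena Brown → Rosa Yamada → Fatou Singh, which is 2 levels below Ximena Brown.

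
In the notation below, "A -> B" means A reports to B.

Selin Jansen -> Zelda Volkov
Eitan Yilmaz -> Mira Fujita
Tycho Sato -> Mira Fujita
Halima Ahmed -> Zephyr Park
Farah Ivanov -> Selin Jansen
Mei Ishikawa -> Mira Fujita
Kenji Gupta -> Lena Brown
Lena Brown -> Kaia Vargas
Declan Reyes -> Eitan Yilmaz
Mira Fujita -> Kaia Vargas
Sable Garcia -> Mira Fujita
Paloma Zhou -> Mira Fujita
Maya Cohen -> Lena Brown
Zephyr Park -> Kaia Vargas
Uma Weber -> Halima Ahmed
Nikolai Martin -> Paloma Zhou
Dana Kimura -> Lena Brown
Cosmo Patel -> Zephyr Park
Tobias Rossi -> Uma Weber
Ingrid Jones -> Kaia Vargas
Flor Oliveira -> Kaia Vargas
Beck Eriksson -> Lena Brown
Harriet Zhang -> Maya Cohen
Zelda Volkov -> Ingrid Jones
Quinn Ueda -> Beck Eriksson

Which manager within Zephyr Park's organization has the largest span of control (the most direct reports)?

Direct-report counts within Zephyr Park's organization: Zephyr Park has 2; Halima Ahmed has 1; Uma Weber has 1. The largest is 2, held by Zephyr Park.

Zephyr Park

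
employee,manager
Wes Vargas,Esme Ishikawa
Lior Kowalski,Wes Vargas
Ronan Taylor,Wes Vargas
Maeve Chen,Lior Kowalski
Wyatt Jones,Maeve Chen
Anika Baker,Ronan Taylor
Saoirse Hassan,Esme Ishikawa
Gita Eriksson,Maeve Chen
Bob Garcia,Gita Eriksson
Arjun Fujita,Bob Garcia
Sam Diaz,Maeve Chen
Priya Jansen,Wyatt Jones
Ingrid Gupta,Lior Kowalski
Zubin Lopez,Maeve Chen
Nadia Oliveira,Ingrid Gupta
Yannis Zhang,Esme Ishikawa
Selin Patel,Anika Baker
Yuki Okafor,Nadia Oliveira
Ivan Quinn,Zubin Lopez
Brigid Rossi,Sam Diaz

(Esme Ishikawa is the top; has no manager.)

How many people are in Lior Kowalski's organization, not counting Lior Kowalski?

Lior Kowalski directly manages Maeve Chen, Ingrid Gupta. Under Maeve Chen: Zubin Lopez, Ivan Quinn, Sam Diaz, Brigid Rossi, Gita Eriksson, Bob Garcia, Arjun Fujita, Wyatt Jones, Priya Jansen (9). Under Ingrid Gupta: Nadia Oliveira, Yuki Okafor (2). So Lior Kowalski's organization is 2 direct reports plus everyone under them: 10 + 3 = 13.

13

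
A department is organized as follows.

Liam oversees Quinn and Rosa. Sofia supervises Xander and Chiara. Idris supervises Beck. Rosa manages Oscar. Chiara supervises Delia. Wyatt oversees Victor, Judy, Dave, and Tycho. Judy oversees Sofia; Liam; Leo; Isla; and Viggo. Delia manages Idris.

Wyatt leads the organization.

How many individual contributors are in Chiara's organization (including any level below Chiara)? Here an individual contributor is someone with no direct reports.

The only person in Chiara's organization with no one reporting to them is Beck. That is 1.

1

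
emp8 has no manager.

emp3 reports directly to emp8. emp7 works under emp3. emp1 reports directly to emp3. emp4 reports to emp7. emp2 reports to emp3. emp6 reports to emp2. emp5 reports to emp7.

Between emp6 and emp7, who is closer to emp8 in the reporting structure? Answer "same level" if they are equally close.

emp6 is 3 levels below emp8; emp7 is 2. emp7 is higher.

emp7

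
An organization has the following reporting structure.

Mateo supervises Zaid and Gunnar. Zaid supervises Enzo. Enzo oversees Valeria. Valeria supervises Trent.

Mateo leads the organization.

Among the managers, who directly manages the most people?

Direct-report counts: Mateo has 2; Zaid has 1; Enzo has 1; Valeria has 1. The largest is 2, held by Mateo.

Mateo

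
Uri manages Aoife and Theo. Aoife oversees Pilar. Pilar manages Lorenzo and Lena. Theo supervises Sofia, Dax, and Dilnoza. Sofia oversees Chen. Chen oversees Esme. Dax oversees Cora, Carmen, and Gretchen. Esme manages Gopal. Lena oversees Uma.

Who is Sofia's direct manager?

Sofia reports directly to Theo.

Theo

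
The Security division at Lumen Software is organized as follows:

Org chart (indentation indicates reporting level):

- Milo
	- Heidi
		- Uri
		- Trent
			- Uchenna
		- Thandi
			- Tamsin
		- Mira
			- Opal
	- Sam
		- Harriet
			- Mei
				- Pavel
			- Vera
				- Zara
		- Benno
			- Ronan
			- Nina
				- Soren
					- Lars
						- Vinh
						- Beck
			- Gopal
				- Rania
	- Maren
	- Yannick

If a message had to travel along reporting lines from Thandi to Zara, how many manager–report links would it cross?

6

Thandi is 2 levels below Milo, and Zara is 4 levels below Milo (their lowest common manager). The shortest path runs up from Thandi to Milo and back down to Zara: 2 + 4 = 6 links.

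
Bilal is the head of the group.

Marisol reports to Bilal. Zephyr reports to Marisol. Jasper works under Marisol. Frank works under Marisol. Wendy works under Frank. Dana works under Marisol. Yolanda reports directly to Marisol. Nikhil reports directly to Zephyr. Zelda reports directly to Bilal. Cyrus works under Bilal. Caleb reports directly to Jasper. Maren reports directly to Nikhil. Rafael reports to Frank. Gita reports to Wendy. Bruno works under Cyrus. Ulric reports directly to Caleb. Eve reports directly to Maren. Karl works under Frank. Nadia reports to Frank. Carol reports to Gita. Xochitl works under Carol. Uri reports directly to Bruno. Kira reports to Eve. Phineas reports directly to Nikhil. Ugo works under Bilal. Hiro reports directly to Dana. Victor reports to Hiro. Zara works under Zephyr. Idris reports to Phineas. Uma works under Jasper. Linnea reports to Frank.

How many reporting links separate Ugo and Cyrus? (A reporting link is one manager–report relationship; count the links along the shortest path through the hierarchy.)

2

Ugo is 1 level below Bilal, and Cyrus is 1 level below Bilal (their lowest common manager). The shortest path runs up from Ugo to Bilal and back down to Cyrus: 1 + 1 = 2 links.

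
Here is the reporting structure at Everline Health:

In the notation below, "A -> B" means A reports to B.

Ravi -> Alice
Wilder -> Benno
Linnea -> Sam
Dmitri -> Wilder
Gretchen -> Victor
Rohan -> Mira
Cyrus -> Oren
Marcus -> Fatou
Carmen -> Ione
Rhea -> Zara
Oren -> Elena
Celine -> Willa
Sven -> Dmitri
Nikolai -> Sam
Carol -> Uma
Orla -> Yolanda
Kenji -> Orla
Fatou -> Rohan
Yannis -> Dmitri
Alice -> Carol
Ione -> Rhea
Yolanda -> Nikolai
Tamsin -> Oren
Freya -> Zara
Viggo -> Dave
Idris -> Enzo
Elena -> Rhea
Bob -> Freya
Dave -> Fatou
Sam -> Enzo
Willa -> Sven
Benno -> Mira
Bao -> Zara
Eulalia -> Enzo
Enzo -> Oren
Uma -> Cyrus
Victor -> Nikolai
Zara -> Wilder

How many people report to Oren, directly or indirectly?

Oren directly manages Enzo, Cyrus, Tamsin. Under Enzo: Idris, Eulalia, Sam, Linnea, Nikolai, Yolanda, Orla, Kenji, Victor, Gretchen (10). Under Cyrus: Uma, Carol, Alice, Ravi (4). Tamsin has no reports. So Oren's organization is 3 direct reports plus everyone under them: 11 + 5 + 1 = 17.

17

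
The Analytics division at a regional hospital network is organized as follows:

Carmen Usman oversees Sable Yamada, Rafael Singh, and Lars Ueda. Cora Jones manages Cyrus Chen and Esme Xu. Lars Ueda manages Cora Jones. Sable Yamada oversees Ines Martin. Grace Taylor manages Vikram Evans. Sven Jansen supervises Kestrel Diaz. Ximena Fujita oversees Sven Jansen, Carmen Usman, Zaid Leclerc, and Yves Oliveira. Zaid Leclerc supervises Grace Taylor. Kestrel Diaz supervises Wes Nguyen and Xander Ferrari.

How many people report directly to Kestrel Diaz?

Kestrel Diaz directly manages Xander Ferrari, Wes Nguyen. That is 2 direct reports.

2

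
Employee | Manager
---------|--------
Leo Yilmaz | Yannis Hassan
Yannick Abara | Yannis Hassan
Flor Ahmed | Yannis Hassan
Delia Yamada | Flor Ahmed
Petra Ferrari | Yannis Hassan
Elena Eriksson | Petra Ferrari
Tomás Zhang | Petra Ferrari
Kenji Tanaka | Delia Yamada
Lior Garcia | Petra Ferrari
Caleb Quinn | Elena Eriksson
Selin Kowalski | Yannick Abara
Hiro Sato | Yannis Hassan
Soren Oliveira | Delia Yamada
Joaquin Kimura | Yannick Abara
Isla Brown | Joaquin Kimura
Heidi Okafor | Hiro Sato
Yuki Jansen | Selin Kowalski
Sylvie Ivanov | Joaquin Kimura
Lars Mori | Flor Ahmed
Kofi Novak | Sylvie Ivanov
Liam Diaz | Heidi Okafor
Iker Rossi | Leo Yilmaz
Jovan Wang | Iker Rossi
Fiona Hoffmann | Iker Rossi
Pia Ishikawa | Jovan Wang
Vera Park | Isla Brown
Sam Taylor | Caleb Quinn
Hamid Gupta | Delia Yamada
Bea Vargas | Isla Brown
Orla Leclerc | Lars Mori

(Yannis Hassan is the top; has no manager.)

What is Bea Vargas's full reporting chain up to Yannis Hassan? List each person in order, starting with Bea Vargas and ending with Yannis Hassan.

Bea Vargas -> Isla Brown -> Joaquin Kimura -> Yannick Abara -> Yannis Hassan

Bea Vargas reports to Isla Brown. Isla Brown reports to Joaquin Kimura. Joaquin Kimura reports to Yannick Abara. Yannick Abara reports to Yannis Hassan. Yannis Hassan is at the top.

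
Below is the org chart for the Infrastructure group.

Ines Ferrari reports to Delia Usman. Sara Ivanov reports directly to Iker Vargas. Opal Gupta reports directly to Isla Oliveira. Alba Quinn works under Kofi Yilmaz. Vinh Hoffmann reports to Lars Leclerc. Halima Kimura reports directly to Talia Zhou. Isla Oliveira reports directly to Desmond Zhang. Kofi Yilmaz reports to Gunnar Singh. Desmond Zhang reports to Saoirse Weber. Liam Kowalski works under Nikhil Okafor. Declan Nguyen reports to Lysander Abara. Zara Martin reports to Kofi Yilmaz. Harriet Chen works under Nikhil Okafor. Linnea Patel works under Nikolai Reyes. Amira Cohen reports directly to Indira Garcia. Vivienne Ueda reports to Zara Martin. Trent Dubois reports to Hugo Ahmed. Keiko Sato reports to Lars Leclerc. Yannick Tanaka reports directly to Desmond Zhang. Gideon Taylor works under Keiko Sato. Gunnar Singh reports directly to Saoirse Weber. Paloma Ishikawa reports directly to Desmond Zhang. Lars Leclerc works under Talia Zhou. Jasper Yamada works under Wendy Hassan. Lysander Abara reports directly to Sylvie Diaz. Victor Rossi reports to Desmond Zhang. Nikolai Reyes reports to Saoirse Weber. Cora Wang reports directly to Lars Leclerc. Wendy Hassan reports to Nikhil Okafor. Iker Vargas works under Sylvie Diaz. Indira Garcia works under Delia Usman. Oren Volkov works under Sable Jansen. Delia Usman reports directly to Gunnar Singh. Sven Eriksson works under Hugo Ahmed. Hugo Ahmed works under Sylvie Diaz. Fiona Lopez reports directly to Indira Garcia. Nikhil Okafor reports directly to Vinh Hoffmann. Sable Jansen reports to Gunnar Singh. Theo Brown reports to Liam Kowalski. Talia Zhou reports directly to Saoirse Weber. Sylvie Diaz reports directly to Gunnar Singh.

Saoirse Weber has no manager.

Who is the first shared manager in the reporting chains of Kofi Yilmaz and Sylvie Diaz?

Gunnar Singh

Kofi Yilmaz's chain of managers is Gunnar Singh, Saoirse Weber. Sylvie Diaz's chain of managers is Gunnar Singh, Saoirse Weber. The first manager that appears in both chains is Gunnar Singh.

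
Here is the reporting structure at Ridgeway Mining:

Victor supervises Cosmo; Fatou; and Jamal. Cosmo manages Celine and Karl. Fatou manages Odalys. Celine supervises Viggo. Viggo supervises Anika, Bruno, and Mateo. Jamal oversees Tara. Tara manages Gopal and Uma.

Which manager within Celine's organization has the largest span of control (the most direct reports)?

Direct-report counts within Celine's organization: Celine has 1; Viggo has 3. The largest is 3, held by Viggo.

Viggo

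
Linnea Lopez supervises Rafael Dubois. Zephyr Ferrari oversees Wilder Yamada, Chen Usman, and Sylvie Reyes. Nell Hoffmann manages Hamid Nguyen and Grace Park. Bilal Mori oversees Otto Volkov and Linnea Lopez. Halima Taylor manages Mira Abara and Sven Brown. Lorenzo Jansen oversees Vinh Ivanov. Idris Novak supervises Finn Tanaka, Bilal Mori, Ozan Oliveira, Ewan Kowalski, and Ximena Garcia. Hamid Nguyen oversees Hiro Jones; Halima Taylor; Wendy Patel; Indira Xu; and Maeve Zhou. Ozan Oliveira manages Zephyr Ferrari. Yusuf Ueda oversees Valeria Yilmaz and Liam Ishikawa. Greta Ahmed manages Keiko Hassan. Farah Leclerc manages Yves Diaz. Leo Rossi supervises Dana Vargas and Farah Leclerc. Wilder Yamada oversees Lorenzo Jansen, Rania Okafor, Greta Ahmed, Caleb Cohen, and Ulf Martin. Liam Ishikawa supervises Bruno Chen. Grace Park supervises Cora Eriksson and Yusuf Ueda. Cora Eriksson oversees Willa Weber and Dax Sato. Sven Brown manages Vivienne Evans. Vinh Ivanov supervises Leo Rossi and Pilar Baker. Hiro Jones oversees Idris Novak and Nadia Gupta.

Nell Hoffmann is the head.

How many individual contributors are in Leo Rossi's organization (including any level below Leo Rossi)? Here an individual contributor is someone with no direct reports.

2

The people in Leo Rossi's organization with no one reporting to them are Yves Diaz, Dana Vargas. That is 2.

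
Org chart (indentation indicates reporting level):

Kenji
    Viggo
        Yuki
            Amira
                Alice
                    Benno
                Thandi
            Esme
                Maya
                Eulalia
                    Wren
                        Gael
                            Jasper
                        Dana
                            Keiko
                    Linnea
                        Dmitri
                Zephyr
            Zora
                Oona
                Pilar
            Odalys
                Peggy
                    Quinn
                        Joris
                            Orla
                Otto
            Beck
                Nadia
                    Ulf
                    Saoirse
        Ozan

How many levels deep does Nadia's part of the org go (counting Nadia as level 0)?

1

The longest chain under Nadia runs Nadia → Saoirse, which is 1 level below Nadia.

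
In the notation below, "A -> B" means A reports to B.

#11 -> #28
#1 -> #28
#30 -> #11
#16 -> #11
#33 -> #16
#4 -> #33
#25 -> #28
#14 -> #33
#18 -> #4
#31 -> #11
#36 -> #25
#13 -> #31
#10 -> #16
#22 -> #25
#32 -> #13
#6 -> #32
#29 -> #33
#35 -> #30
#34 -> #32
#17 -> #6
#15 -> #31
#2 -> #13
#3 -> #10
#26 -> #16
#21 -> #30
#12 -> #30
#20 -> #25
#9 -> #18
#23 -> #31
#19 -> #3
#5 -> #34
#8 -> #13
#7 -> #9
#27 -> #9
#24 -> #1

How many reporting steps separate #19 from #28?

5

Chain from #19 up to #28: #19 → #3 → #10 → #16 → #11 → #28. That is 5 steps up, so #19 is 5 levels below #28.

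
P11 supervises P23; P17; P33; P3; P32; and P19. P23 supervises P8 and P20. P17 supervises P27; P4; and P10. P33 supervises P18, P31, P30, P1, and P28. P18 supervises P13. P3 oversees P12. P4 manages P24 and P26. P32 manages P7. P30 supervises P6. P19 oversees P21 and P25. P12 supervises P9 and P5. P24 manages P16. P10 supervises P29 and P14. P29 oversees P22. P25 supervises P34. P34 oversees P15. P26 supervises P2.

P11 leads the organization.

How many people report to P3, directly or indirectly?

P3 directly manages P12. Under P12: P5, P9 (2). That's 3 in total.

3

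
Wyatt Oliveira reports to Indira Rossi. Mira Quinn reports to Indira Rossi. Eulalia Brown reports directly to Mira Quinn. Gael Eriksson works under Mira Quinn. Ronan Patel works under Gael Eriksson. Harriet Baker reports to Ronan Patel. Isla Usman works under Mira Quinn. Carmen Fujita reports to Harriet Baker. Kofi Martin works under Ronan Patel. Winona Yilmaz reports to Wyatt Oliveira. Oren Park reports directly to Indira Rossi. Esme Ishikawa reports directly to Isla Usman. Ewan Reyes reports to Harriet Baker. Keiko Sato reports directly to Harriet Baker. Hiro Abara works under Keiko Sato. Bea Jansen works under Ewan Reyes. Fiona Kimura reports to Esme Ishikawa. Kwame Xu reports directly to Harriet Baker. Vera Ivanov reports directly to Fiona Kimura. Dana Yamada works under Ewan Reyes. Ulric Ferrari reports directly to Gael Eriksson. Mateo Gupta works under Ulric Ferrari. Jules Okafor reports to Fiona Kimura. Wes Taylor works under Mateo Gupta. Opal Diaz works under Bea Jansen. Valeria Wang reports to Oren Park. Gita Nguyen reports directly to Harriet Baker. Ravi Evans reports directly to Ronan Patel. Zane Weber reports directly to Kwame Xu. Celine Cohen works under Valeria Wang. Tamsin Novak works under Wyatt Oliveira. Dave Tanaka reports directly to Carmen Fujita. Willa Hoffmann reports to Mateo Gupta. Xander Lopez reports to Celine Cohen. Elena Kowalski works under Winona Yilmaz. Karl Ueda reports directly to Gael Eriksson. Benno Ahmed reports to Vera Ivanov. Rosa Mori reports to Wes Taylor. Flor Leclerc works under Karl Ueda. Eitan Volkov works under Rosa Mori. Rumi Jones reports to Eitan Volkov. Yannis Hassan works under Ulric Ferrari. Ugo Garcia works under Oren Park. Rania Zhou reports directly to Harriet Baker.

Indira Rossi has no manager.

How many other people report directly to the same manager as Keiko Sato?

5

Keiko Sato reports to Harriet Baker. Harriet Baker's other direct reports are Carmen Fujita, Ewan Reyes, Kwame Xu, Gita Nguyen, Rania Zhou — 5 peers.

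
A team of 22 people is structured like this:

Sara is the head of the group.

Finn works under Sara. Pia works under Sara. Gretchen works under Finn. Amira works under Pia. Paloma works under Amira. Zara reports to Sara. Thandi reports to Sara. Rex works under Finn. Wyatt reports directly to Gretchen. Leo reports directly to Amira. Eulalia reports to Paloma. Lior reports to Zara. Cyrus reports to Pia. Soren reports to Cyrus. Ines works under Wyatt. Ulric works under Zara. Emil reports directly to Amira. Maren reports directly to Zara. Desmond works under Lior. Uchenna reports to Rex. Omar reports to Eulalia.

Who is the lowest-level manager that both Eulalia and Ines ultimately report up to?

Eulalia's chain of managers is Paloma, Amira, Pia, Sara. Ines's chain of managers is Wyatt, Gretchen, Finn, Sara. The first manager that appears in both chains is Sara.

Sara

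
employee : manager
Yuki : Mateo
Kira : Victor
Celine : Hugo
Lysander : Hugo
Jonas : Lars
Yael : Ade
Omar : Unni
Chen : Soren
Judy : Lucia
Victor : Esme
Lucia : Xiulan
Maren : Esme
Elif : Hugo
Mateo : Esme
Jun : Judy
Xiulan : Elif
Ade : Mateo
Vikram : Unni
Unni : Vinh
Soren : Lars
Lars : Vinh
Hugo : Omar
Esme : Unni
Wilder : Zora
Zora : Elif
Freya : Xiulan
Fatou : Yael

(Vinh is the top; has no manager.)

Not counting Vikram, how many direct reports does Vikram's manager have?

2

Vikram reports to Unni. Unni's other direct reports are Omar, Esme — 2 peers.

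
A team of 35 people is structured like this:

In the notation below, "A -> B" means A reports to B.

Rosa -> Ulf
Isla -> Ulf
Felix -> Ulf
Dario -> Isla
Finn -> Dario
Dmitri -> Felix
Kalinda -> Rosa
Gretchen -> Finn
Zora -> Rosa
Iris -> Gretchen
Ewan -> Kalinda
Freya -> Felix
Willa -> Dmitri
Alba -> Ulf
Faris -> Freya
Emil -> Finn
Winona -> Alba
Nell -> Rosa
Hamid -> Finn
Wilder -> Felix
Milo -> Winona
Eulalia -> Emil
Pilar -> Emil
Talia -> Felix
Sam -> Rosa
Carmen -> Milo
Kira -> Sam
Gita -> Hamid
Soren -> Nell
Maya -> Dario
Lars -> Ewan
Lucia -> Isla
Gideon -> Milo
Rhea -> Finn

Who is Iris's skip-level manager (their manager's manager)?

Finn

Iris reports to Gretchen, and Gretchen reports to Finn. So Iris's skip-level manager is Finn.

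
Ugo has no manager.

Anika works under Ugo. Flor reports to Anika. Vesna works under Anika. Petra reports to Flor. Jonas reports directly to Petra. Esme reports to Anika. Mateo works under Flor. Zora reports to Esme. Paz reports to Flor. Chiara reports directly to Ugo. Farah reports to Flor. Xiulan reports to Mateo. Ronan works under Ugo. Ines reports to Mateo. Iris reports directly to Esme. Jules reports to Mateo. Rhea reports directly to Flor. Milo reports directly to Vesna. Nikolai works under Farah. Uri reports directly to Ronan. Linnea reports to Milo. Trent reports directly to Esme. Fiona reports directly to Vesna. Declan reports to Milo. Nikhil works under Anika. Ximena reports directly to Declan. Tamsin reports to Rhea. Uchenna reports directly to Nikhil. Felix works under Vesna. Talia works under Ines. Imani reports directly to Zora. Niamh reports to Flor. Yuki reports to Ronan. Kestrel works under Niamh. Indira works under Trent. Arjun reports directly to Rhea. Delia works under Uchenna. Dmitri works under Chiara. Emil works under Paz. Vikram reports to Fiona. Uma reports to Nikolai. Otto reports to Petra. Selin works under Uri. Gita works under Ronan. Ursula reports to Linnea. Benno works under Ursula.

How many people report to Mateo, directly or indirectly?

4

Mateo directly manages Xiulan, Ines, Jules. Xiulan has no reports. Under Ines: Talia (1). Jules has no reports. So Mateo's organization is 3 direct reports plus everyone under them: 1 + 2 + 1 = 4.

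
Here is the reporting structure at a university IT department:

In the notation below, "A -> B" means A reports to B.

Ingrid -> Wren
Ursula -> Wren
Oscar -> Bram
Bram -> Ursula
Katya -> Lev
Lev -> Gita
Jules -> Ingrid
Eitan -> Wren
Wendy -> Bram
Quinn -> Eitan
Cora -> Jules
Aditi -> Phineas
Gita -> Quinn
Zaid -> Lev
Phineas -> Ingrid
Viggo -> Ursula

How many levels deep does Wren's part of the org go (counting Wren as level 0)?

The longest chain under Wren runs Wren → Eitan → Quinn → Gita → Lev → Katya, which is 5 levels below Wren.

5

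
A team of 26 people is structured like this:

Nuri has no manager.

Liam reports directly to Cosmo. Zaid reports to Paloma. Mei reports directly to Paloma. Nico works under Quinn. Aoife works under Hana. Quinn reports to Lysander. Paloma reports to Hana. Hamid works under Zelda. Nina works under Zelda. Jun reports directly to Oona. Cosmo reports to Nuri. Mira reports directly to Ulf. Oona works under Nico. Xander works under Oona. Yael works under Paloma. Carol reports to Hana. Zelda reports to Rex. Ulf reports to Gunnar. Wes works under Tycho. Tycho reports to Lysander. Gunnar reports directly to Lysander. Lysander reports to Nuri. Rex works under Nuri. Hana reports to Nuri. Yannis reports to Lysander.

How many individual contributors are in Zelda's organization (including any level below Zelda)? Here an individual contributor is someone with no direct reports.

The people in Zelda's organization with no one reporting to them are Nina, Hamid. That is 2.

2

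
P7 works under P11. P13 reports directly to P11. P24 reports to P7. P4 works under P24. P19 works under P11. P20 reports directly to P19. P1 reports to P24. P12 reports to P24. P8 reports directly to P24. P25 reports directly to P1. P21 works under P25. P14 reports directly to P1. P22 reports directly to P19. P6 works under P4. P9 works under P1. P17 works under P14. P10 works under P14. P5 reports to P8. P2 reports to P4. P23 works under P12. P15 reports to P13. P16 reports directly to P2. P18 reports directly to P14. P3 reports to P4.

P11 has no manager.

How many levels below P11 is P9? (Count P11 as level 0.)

Chain from P9 up to P11: P9 → P1 → P24 → P7 → P11. That is 4 steps up, so P9 is 4 levels below P11.

4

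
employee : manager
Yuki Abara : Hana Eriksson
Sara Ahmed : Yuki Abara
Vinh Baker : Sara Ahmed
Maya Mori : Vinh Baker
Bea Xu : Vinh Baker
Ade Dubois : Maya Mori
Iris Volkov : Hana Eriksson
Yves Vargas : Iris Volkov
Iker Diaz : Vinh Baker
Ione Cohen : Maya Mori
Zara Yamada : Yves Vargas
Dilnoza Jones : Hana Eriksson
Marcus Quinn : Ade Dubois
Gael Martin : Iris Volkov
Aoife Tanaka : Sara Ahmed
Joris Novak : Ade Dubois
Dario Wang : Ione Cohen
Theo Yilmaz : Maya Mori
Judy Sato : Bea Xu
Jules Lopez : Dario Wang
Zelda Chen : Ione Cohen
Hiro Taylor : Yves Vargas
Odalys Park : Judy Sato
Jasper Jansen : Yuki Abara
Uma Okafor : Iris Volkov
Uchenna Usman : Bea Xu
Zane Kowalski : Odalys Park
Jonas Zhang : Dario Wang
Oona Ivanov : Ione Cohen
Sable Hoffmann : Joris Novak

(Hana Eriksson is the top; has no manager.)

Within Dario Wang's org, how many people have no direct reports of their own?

2

The people in Dario Wang's organization with no one reporting to them are Jonas Zhang, Jules Lopez. That is 2.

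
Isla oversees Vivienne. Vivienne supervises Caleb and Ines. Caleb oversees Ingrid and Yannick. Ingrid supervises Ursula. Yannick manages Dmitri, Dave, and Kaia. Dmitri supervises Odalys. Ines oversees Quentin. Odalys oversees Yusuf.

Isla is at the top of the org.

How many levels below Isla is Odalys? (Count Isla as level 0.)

5

Chain from Odalys up to Isla: Odalys → Dmitri → Yannick → Caleb → Vivienne → Isla. That is 5 steps up, so Odalys is 5 levels below Isla.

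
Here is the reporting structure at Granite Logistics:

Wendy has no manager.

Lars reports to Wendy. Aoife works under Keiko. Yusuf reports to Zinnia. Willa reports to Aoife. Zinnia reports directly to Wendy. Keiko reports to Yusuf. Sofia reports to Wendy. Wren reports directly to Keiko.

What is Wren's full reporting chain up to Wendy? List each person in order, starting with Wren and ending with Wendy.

Wren reports to Keiko. Keiko reports to Yusuf. Yusuf reports to Zinnia. Zinnia reports to Wendy. Wendy is at the top.

Wren -> Keiko -> Yusuf -> Zinnia -> Wendy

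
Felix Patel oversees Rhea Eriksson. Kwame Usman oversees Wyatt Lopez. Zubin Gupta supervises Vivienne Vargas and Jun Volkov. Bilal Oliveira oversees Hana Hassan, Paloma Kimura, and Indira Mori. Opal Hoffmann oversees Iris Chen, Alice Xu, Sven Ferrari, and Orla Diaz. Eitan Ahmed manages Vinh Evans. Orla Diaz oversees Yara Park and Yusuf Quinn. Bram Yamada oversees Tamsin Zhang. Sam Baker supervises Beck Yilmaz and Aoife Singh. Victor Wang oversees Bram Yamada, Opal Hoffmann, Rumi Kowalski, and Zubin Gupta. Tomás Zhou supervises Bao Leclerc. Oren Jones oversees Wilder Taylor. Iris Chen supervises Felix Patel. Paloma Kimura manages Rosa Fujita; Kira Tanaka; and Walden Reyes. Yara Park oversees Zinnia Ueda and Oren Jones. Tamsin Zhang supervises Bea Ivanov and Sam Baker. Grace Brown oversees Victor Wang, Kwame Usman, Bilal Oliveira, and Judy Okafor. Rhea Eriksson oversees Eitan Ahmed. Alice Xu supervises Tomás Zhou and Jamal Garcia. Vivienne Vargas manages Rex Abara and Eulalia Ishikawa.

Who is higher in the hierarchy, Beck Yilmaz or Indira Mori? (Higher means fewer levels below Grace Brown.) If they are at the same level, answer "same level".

Beck Yilmaz is 5 levels below Grace Brown; Indira Mori is 2. Indira Mori is higher.

Indira Mori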